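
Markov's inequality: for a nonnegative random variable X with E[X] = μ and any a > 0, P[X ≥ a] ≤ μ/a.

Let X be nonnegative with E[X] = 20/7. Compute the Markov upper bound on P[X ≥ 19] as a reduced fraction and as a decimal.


μ = E[X] = 20/7, a = 19.
Markov: P[X ≥ 19] ≤ μ/a = (20/7)/19 = 20/133.
Numerically: ≈ 0.150376.
(Since a = 19 > μ = 2.857143, the bound 20/133 is < 1 and informative.)

P[X ≥ 19] ≤ 20/133 ≈ 0.150376.


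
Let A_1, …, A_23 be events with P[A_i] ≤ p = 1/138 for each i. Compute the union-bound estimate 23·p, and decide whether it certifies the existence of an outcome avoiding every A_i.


Union bound: P[∪_{i=1}^{23} A_i] ≤ Σ_i P[A_i] ≤ 23·p = 23·(1/138) = 1/6.
Numerically: 1/6 ≈ 0.1666667.
Is 1/6 < 1? YES.
Since P[∪ A_i] ≤ 1/6 < 1, the complement has P[∩ A_i^c] ≥ 1 − 1/6 = 5/6 > 0, so some outcome avoids every A_i.

23·p = 1/6 ≈ 0.1666667; existence CERTIFIED by the union bound.


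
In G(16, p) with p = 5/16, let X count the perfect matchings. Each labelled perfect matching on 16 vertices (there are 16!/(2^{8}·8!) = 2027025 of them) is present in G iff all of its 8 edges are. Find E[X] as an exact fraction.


K_16 has 16!/(2^{8}·8!) = 2027025 labelled perfect matchings.
For each such perfect matching H, let X_H = 1 if all 8 edges of H are present in G. Then P[X_H = 1] = p^{8} = (5/16)^{8} = 390625/4294967296.
By linearity: E[X] = Σ_H E[X_H] = 2027025 · p^{8} = 2027025 · 390625/4294967296 = 791806640625/4294967296.
Numerically: E[X] ≈ 184.357.

E[X] = 2027025 · (5/16)^{8} = 791806640625/4294967296 ≈ 184.357.


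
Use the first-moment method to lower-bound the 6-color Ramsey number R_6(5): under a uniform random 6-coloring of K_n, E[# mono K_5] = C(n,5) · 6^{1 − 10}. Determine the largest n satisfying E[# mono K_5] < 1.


We need C(n, 5) · 6^{1 − 10} < 1, i.e. C(n, 5) < 6^{10 − 1} = 10077696.
Check values of n near the boundary:
  n = 66: C(66, 5) = 8936928; 8936928 < 10077696? YES
  n = 67: C(67, 5) = 9657648; 9657648 < 10077696? YES
  n = 68: C(68, 5) = 10424128; 10424128 < 10077696? NO
The largest n with C(n, 5) < 10077696 is n = 67 (where E[X] = 67067/69984 ≈ 0.958319). Hence R_6(5) > 67, i.e. R_6(5) ≥ 68.

Largest n = 67; hence R_6(5) > 67.


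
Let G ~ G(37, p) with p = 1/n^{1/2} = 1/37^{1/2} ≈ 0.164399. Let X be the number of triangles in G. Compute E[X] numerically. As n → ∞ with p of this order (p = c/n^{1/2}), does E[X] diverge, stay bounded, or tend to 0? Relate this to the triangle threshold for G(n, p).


Number of potential triangles: C(37, 3) = 7770.
Each occurs with probability p³ ≈ (0.164399)³ ≈ 4.44321587e-03.
By linearity: E[X] = C(37, 3)·p³ ≈ 7770 · 4.44321587e-03 ≈ 34.523787.
Since α = 1/2 < 1, p = c/n^{1/2} ≫ 1/n is above the triangle threshold p ~ 1/n. Asymptotically E[X] ~ (c³/6)·n^{3(1−α)} = (1³/6)·n^{1.5} → ∞; triangles are abundant w.h.p.

E[X] ≈ 34.523787; in regime p = Θ(1/n^{1/2}) E[X] diverges (above the triangle threshold p ~ 1/n).


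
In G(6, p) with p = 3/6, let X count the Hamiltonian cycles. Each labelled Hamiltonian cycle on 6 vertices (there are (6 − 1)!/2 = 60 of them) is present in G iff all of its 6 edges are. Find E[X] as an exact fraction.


K_6 has (6 − 1)!/2 = 60 labelled Hamiltonian cycles.
For each such Hamiltonian cycle H, let X_H = 1 if all 6 edges of H are present in G. Then P[X_H = 1] = p^{6} = (1/2)^{6} = 1/64.
Summing the indicators: E[X] = Σ_H E[X_H] = 60 · p^{6} = 60 · 1/64 = 15/16.
Numerically: E[X] ≈ 0.938.

E[X] = 60 · (1/2)^{6} = 15/16 ≈ 0.938.


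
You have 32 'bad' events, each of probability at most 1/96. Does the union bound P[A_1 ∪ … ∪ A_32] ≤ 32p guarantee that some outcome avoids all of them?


Union bound: P[∪_{i=1}^{32} A_i] ≤ Σ_i P[A_i] ≤ 32·p = 32·(1/96) = 1/3.
Numerically: 1/3 ≈ 0.333333.
Is 1/3 < 1? YES.
Since P[∪ A_i] ≤ 1/3 < 1, the complement has P[∩ A_i^c] ≥ 1 − 1/3 = 2/3 > 0, so some outcome avoids every A_i.

32·p = 1/3 ≈ 0.333333; existence CERTIFIED by the union bound.


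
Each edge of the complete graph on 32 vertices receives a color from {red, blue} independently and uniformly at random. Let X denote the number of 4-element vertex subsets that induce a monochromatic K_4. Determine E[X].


Let X = Σ_S X_S over the C(32, 4) = 35960 subsets S of size 4, where X_S = 1 if the K_4 on S is monochromatic.
For a fixed S, the K_4 on S has C(4, 2) = 6 edges. P[all 6 edges red] = (1/2)^6, and likewise for blue, so P[monochromatic] = 2·(1/2)^6 = 2^{1 − 6} = 1/32.
Summing: E[X] = C(32, 4) · 2^{1 − 6} = 35960 · 1/32 = 4495/4.
Numerically: E[X] ≈ 1123.7500.

E[X] = C(32,4)·2^(1−C(4,2)) = 4495/4 ≈ 1123.7500.


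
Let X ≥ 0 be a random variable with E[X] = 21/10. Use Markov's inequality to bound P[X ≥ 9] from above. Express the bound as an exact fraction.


μ = E[X] = 21/10, a = 9.
Markov: P[X ≥ 9] ≤ μ/a = (21/10)/9 = 7/30.
Numerically: ≈ 0.2333.
(Since a = 9 > μ = 2.1000, the bound 7/30 is < 1 and informative.)

P[X ≥ 9] ≤ 7/30 ≈ 0.2333.


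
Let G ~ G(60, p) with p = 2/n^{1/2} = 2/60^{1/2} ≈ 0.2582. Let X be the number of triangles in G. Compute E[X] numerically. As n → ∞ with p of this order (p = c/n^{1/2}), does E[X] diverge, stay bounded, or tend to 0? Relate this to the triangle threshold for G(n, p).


Number of potential triangles: C(60, 3) = 34220.
Each occurs with probability p³ ≈ (0.2582)³ ≈ 1.7213259e-02.
By linearity: E[X] = C(60, 3)·p³ ≈ 34220 · 1.7213259e-02 ≈ 589.03773.
Since α = 1/2 < 1, p = c/n^{1/2} ≫ 1/n is above the triangle threshold p ~ 1/n. Asymptotically E[X] ~ (c³/6)·n^{3(1−α)} = (2³/6)·n^{1.5} → ∞; triangles are abundant w.h.p.

E[X] ≈ 589.03773; in regime p = Θ(1/n^{1/2}) E[X] diverges (above the triangle threshold p ~ 1/n).


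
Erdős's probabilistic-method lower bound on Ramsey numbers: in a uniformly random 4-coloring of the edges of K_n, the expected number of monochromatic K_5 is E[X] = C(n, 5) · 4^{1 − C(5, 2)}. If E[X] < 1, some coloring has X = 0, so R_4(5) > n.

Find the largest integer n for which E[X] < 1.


We need C(n, 5) · 4^{1 − 10} < 1, i.e. C(n, 5) < 4^{10 − 1} = 262144.
Check values of n near the boundary:
  n = 30: C(30, 5) = 142506; 142506 < 262144? YES
  n = 31: C(31, 5) = 169911; 169911 < 262144? YES
  n = 32: C(32, 5) = 201376; 201376 < 262144? YES
  n = 33: C(33, 5) = 237336; 237336 < 262144? YES
  n = 34: C(34, 5) = 278256; 278256 < 262144? NO
  n = 35: C(35, 5) = 324632; 324632 < 262144? NO
  n = 36: C(36, 5) = 376992; 376992 < 262144? NO
The largest n with C(n, 5) < 262144 is n = 33 (where E[X] = 29667/32768 ≈ 0.90536). Hence R_4(5) > 33, i.e. R_4(5) ≥ 34.

Largest n = 33; hence R_4(5) > 33.


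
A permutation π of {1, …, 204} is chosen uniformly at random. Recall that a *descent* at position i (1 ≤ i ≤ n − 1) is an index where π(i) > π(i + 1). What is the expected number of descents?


Write X = Σ X_I over i = 1, …, 203, with X_I the indicator of one descent.
There are 203 indicators.
For each fixed i, the pair (π(i), π(i+1)) is a uniformly random ordered pair of distinct values from {1, …, 204}; by symmetry P[π(i) > π(i+1)] = 1/2.
By linearity: E[X] = 203 · (1/2) = (204 − 1) · (1/2) = 203/2 ≈ 101.500.

E[X] = 203/2 = 101.500.


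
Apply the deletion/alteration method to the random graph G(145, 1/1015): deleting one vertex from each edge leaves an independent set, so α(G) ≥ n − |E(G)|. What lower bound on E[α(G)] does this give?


E[|E(G)|] = C(145, 2)·p = 10440 · (1/1015) = 72/7.
E[α(G)] ≥ n − E[|E(G)|] = 145 − 72/7 = 943/7.
Numerically: ≈ 134.7143.
(This is only a lower bound; the true E[α(G)] may be larger.)

E[α(G)] ≥ 943/7 ≈ 134.7143.


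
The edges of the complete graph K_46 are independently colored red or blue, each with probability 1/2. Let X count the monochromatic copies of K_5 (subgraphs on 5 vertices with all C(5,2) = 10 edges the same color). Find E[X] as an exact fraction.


Let X = Σ_S X_S over the C(46, 5) = 1370754 subsets S of size 5, where X_S = 1 if the K_5 on S is monochromatic.
For a fixed S, the K_5 on S has C(5, 2) = 10 edges. P[all 10 edges red] = (1/2)^10, and likewise for blue, so P[monochromatic] = 2·(1/2)^10 = 2^{1 − 10} = 1/512.
By linearity: E[X] = C(46, 5) · 2^{1 − 10} = 1370754 · 1/512 = 685377/256.
Numerically: E[X] ≈ 2677.25391.

E[X] = C(46,5)·2^(1−C(5,2)) = 685377/256 ≈ 2677.25391.


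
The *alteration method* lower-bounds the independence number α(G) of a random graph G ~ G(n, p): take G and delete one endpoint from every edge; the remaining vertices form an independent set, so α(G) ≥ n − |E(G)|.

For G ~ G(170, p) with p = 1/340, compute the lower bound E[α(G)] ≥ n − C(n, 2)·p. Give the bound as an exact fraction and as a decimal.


E[|E(G)|] = C(170, 2)·p = 14365 · (1/340) = 169/4.
E[α(G)] ≥ n − E[|E(G)|] = 170 − 169/4 = 511/4.
Numerically: ≈ 127.750.
(This is only a lower bound; the true E[α(G)] may be larger.)

E[α(G)] ≥ 511/4 ≈ 127.750.


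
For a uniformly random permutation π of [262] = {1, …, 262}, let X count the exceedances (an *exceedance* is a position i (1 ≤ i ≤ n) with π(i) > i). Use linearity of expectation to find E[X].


Write X = Σ_{i=1}^{262} X_i, where X_i = 1_{π(i) > i}.
For each fixed i, π(i) is uniform over {1, …, 262} (marginal of a uniform permutation), so P[π(i) > i] = (n − i)/n. Summing: Σ_{i=1}^{262} (n − i)/n = (0 + 1 + … + 261)/262 = 262(262 − 1)/(2·262) = (262 − 1)/2.
Hence E[X] = Σ_{i=1}^{262} (262 − i)/262 = 261/2 ≈ 130.50000.

E[X] = 261/2 = 130.50000.


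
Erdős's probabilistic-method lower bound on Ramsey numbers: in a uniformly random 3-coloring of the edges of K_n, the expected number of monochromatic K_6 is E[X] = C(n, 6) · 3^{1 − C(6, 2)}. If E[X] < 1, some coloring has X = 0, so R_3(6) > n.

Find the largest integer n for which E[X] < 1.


We need C(n, 6) · 3^{1 − 15} < 1, i.e. C(n, 6) < 3^{15 − 1} = 4782969.
Check values of n near the boundary:
  n = 36: C(36, 6) = 1947792; 1947792 < 4782969? YES
  n = 37: C(37, 6) = 2324784; 2324784 < 4782969? YES
  n = 38: C(38, 6) = 2760681; 2760681 < 4782969? YES
  n = 39: C(39, 6) = 3262623; 3262623 < 4782969? YES
  n = 40: C(40, 6) = 3838380; 3838380 < 4782969? YES
  n = 41: C(41, 6) = 4496388; 4496388 < 4782969? YES
  n = 42: C(42, 6) = 5245786; 5245786 < 4782969? NO
The largest n with C(n, 6) < 4782969 is n = 41 (where E[X] = 1498796/1594323 ≈ 0.94008). Hence R_3(6) > 41, i.e. R_3(6) ≥ 42.

Largest n = 41; hence R_3(6) > 41.


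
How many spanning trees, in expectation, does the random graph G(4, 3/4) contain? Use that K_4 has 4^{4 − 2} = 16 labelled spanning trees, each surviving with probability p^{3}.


K_4 has 4^{4 − 2} = 16 labelled spanning trees.
For each such spanning tree H, let X_H = 1 if all 3 edges of H are present in G. Then P[X_H = 1] = p^{3} = (3/4)^{3} = 27/64.
Summing the indicators: E[X] = Σ_H E[X_H] = 16 · p^{3} = 16 · 27/64 = 27/4.
Numerically: E[X] ≈ 6.75.

E[X] = 16 · (3/4)^{3} = 27/4 ≈ 6.75.


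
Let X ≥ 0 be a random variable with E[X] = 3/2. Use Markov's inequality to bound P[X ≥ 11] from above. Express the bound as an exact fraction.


μ = E[X] = 3/2, a = 11.
Markov: P[X ≥ 11] ≤ μ/a = (3/2)/11 = 3/22.
Numerically: ≈ 0.1364.
(Since a = 11 > μ = 1.5000, the bound 3/22 is < 1 and informative.)

P[X ≥ 11] ≤ 3/22 ≈ 0.1364.


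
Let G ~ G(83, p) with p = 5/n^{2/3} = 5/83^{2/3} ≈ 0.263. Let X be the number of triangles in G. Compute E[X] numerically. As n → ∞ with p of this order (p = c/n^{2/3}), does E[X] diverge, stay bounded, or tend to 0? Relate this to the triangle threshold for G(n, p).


Number of potential triangles: C(83, 3) = 91881.
Each occurs with probability p³ ≈ (0.263)³ ≈ 1.81449e-02.
By linearity: E[X] = C(83, 3)·p³ ≈ 91881 · 1.81449e-02 ≈ 1667.169.
Since α = 2/3 < 1, p = c/n^{2/3} ≫ 1/n is above the triangle threshold p ~ 1/n. Asymptotically E[X] ~ (c³/6)·n^{3(1−α)} = (5³/6)·n^{1} → ∞; triangles are abundant w.h.p.

E[X] ≈ 1667.169; in regime p = Θ(1/n^{2/3}) E[X] diverges (above the triangle threshold p ~ 1/n).


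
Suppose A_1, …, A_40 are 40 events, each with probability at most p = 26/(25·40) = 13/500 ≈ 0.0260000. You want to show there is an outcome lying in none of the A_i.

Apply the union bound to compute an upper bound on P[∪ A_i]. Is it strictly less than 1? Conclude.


Union bound: P[∪_{i=1}^{40} A_i] ≤ Σ_i P[A_i] ≤ 40·p = 40·(13/500) = 26/25.
Numerically: 26/25 ≈ 1.0400000.
Is 26/25 < 1? NO.
Since the bound 26/25 is ≥ 1, the union bound is uninformative here; it does NOT by itself certify existence.

40·p = 26/25 ≈ 1.0400000; existence NOT certified by the union bound.


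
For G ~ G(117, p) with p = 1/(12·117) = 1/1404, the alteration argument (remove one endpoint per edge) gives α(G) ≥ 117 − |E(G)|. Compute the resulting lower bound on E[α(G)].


E[|E(G)|] = C(117, 2)·p = 6786 · (1/1404) = 29/6.
E[α(G)] ≥ n − E[|E(G)|] = 117 − 29/6 = 673/6.
Numerically: ≈ 112.166667.
(This is only a lower bound; the true E[α(G)] may be larger.)

E[α(G)] ≥ 673/6 ≈ 112.166667.


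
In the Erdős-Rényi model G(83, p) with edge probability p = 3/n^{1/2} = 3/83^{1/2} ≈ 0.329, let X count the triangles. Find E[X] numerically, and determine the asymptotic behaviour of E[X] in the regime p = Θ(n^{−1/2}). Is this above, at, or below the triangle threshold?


Number of potential triangles: C(83, 3) = 91881.
Each occurs with probability p³ ≈ (0.329)³ ≈ 3.57064e-02.
By linearity: E[X] = C(83, 3)·p³ ≈ 91881 · 3.57064e-02 ≈ 3280.744.
Since α = 1/2 < 1, p = c/n^{1/2} ≫ 1/n is above the triangle threshold p ~ 1/n. Asymptotically E[X] ~ (c³/6)·n^{3(1−α)} = (3³/6)·n^{1.5} → ∞; triangles are abundant w.h.p.

E[X] ≈ 3280.744; in regime p = Θ(1/n^{1/2}) E[X] diverges (above the triangle threshold p ~ 1/n).


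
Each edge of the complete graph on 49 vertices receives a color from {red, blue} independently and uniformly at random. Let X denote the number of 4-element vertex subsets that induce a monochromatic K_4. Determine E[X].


Let X = Σ_S X_S over the C(49, 4) = 211876 subsets S of size 4, where X_S = 1 if the K_4 on S is monochromatic.
For a fixed S, the K_4 on S has C(4, 2) = 6 edges. P[all 6 edges red] = (1/2)^6, and likewise for blue, so P[monochromatic] = 2·(1/2)^6 = 2^{1 − 6} = 1/32.
Summing: E[X] = C(49, 4) · 2^{1 − 6} = 211876 · 1/32 = 52969/8.
Numerically: E[X] ≈ 6621.125000.

E[X] = C(49,4)·2^(1−C(4,2)) = 52969/8 ≈ 6621.125000.


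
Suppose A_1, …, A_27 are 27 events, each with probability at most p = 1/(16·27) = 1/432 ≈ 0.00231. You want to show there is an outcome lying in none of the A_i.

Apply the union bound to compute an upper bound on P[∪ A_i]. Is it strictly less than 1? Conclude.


Union bound: P[∪_{i=1}^{27} A_i] ≤ Σ_i P[A_i] ≤ 27·p = 27·(1/432) = 1/16.
Numerically: 1/16 ≈ 0.06250.
Is 1/16 < 1? YES.
Since P[∪ A_i] ≤ 1/16 < 1, the complement has P[∩ A_i^c] ≥ 1 − 1/16 = 15/16 > 0, so some outcome avoids every A_i.

27·p = 1/16 ≈ 0.06250; existence CERTIFIED by the union bound.


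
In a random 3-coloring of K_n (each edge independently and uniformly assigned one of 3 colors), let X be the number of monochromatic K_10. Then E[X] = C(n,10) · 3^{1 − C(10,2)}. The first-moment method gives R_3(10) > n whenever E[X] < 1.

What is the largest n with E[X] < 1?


We need C(n, 10) · 3^{1 − 45} < 1, i.e. C(n, 10) < 3^{45 − 1} = 984770902183611232881.
Check values of n near the boundary:
  n = 569: C(569, 10) = 905357721286137524328; 905357721286137524328 < 984770902183611232881? YES
  n = 570: C(570, 10) = 921524823451961408691; 921524823451961408691 < 984770902183611232881? YES
  n = 571: C(571, 10) = 937951290893172842001; 937951290893172842001 < 984770902183611232881? YES
  n = 572: C(572, 10) = 954640815642161682606; 954640815642161682606 < 984770902183611232881? YES
  n = 573: C(573, 10) = 971597135635805762226; 971597135635805762226 < 984770902183611232881? YES
  n = 574: C(574, 10) = 988824035203816502691; 988824035203816502691 < 984770902183611232881? NO
The largest n with C(n, 10) < 984770902183611232881 is n = 573 (where E[X] = 35985079097622435638/36472996377170786403 ≈ 0.987). Hence R_3(10) > 573, i.e. R_3(10) ≥ 574.

Largest n = 573; hence R_3(10) > 573.


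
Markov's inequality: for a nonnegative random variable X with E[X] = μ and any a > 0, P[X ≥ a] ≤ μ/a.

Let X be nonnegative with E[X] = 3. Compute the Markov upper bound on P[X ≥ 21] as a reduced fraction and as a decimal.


μ = E[X] = 3, a = 21.
Markov: P[X ≥ 21] ≤ μ/a = (3)/21 = 1/7.
Numerically: ≈ 0.14286.
(Since a = 21 > μ = 3.00000, the bound 1/7 is < 1 and informative.)

P[X ≥ 21] ≤ 1/7 ≈ 0.14286.


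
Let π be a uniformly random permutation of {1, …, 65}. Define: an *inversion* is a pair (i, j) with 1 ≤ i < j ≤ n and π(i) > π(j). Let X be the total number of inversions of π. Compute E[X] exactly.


Write X = Σ X_I over the C(65, 2) = 2080 pairs i < j, with X_I the indicator of one inversion.
There are 2080 indicators.
For each fixed pair i < j, the values π(i) and π(j) are two distinct elements of {1, …, 65} in uniformly random order; by symmetry P[π(i) > π(j)] = 1/2.
By linearity: E[X] = 2080 · (1/2) = C(65, 2) · (1/2) = 2080/2 = 1040 ≈ 1040.000.

E[X] = 1040 = 1040.000.


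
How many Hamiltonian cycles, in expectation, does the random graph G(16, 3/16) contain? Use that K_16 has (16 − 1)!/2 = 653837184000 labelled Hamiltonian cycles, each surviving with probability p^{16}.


K_16 has (16 − 1)!/2 = 653837184000 labelled Hamiltonian cycles.
For each such Hamiltonian cycle H, let X_H = 1 if all 16 edges of H are present in G. Then P[X_H = 1] = p^{16} = (3/16)^{16} = 43046721/18446744073709551616.
Summing the indicators: E[X] = Σ_H E[X_H] = 653837184000 · p^{16} = 653837184000 · 43046721/18446744073709551616 = 27485885585032875/18014398509481984.
Numerically: E[X] ≈ 1.52577.

E[X] = 653837184000 · (3/16)^{16} = 27485885585032875/18014398509481984 ≈ 1.52577.


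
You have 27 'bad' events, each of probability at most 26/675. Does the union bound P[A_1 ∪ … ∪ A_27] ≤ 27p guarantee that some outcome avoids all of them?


Union bound: P[∪_{i=1}^{27} A_i] ≤ Σ_i P[A_i] ≤ 27·p = 27·(26/675) = 26/25.
Numerically: 26/25 ≈ 1.040.
Is 26/25 < 1? NO.
Since the bound 26/25 is ≥ 1, the union bound is uninformative here; it does NOT by itself certify existence.

27·p = 26/25 ≈ 1.040; existence NOT certified by the union bound.


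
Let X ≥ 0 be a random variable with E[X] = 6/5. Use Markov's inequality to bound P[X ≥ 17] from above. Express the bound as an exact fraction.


μ = E[X] = 6/5, a = 17.
Markov: P[X ≥ 17] ≤ μ/a = (6/5)/17 = 6/85.
Numerically: ≈ 0.070588.
(Since a = 17 > μ = 1.200000, the bound 6/85 is < 1 and informative.)

P[X ≥ 17] ≤ 6/85 ≈ 0.070588.


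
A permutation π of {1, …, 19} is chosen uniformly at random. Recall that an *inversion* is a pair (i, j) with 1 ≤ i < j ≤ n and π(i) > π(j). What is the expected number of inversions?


Write X = Σ X_I over the C(19, 2) = 171 pairs i < j, with X_I the indicator of one inversion.
There are 171 indicators.
For each fixed pair i < j, the values π(i) and π(j) are two distinct elements of {1, …, 19} in uniformly random order; by symmetry P[π(i) > π(j)] = 1/2.
By linearity: E[X] = 171 · (1/2) = C(19, 2) · (1/2) = 171/2 = 171/2 ≈ 85.500000.

E[X] = 171/2 = 85.500000.


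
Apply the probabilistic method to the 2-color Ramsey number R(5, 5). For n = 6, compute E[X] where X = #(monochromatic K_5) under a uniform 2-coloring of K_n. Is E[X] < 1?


E[X] = C(6, 5) · 2^{1 − 10} = 6 · 2^{−9} = 6/512.
As a reduced fraction: E[X] = 3/256 ≈ 0.0117.
Is E[X] < 1? YES.
Since E[X] < 1, there exists a 2-coloring of K_{6} with no monochromatic K_5; hence R(5, 5) > 6.

E[X] = 3/256 ≈ 0.0117; E[X] < 1, so R(5, 5) > 6.


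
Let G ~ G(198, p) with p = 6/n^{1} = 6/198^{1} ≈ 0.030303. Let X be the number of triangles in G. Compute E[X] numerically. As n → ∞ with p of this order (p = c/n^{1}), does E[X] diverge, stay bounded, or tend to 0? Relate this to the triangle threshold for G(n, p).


Number of potential triangles: C(198, 3) = 1274196.
Each occurs with probability p³ ≈ (0.030303)³ ≈ 2.7826474e-05.
By linearity: E[X] = C(198, 3)·p³ ≈ 1274196 · 2.7826474e-05 ≈ 35.45638.
Here α = 1, so p = 6/n is exactly at the triangle threshold p ~ 1/n. Asymptotically E[X] → c³/6 = 6³/6 = 36 ≈ 36.00000, a bounded constant. In this regime the triangle count is asymptotically Poisson(c³/6).

E[X] ≈ 35.45638; in regime p = Θ(1/n^{1}) E[X] stays bounded (at the triangle threshold p ~ 1/n).


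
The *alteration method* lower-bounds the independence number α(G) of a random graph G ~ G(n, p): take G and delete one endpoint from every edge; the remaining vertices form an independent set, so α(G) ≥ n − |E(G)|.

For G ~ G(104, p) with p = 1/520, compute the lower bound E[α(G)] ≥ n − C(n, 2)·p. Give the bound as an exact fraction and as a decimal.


E[|E(G)|] = C(104, 2)·p = 5356 · (1/520) = 103/10.
E[α(G)] ≥ n − E[|E(G)|] = 104 − 103/10 = 937/10.
Numerically: ≈ 93.7000.
(This is only a lower bound; the true E[α(G)] may be larger.)

E[α(G)] ≥ 937/10 ≈ 93.7000.


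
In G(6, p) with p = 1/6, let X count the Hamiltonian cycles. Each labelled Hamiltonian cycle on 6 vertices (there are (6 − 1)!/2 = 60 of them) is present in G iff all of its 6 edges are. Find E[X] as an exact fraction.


K_6 has (6 − 1)!/2 = 60 labelled Hamiltonian cycles.
For each such Hamiltonian cycle H, let X_H = 1 if all 6 edges of H are present in G. Then P[X_H = 1] = p^{6} = (1/6)^{6} = 1/46656.
By linearity: E[X] = Σ_H E[X_H] = 60 · p^{6} = 60 · 1/46656 = 5/3888.
Numerically: E[X] ≈ 0.00129.

E[X] = 60 · (1/6)^{6} = 5/3888 ≈ 0.00129.


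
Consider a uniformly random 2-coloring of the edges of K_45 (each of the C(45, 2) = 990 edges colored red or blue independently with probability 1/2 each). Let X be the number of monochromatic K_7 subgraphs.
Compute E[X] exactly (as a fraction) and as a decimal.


Let X = Σ_S X_S over the C(45, 7) = 45379620 subsets S of size 7, where X_S = 1 if the K_7 on S is monochromatic.
For a fixed S, the K_7 on S has C(7, 2) = 21 edges. P[all 21 edges red] = (1/2)^21, and likewise for blue, so P[monochromatic] = 2·(1/2)^21 = 2^{1 − 21} = 1/1048576.
By linearity of expectation: E[X] = C(45, 7) · 2^{1 − 21} = 45379620 · 1/1048576 = 11344905/262144.
Numerically: E[X] ≈ 43.277378.

E[X] = C(45,7)·2^(1−C(7,2)) = 11344905/262144 ≈ 43.277378.


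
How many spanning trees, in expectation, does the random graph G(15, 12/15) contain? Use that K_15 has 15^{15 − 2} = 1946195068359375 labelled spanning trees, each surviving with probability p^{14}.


K_15 has 15^{15 − 2} = 1946195068359375 labelled spanning trees.
For each such spanning tree H, let X_H = 1 if all 14 edges of H are present in G. Then P[X_H = 1] = p^{14} = (4/5)^{14} = 268435456/6103515625.
By linearity: E[X] = Σ_H E[X_H] = 1946195068359375 · p^{14} = 1946195068359375 · 268435456/6103515625 = 427972821516288/5.
Numerically: E[X] ≈ 8.559e+13.

E[X] = 1946195068359375 · (4/5)^{14} = 427972821516288/5 ≈ 8.559e+13.


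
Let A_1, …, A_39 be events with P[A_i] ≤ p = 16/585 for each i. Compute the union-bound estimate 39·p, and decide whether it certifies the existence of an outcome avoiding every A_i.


Union bound: P[∪_{i=1}^{39} A_i] ≤ Σ_i P[A_i] ≤ 39·p = 39·(16/585) = 16/15.
Numerically: 16/15 ≈ 1.0667.
Is 16/15 < 1? NO.
Since the bound 16/15 is ≥ 1, the union bound is uninformative here; it does NOT by itself certify existence.

39·p = 16/15 ≈ 1.0667; existence NOT certified by the union bound.


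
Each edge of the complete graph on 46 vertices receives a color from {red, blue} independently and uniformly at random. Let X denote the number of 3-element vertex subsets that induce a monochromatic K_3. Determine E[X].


Let X = Σ_S X_S over the C(46, 3) = 15180 subsets S of size 3, where X_S = 1 if the K_3 on S is monochromatic.
For a fixed S, the K_3 on S has C(3, 2) = 3 edges. P[all 3 edges red] = (1/2)^3, and likewise for blue, so P[monochromatic] = 2·(1/2)^3 = 2^{1 − 3} = 1/4.
Summing: E[X] = C(46, 3) · 2^{1 − 3} = 15180 · 1/4 = 3795.
Numerically: E[X] ≈ 3795.0000.

E[X] = C(46,3)·2^(1−C(3,2)) = 3795 ≈ 3795.0000.


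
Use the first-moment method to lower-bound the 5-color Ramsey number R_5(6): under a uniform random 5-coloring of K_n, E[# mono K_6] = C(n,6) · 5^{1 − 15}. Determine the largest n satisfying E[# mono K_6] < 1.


We need C(n, 6) · 5^{1 − 15} < 1, i.e. C(n, 6) < 5^{15 − 1} = 6103515625.
Check values of n near the boundary:
  n = 129: C(129, 6) = 5688177600; 5688177600 < 6103515625? YES
  n = 130: C(130, 6) = 5963412000; 5963412000 < 6103515625? YES
  n = 131: C(131, 6) = 6249655776; 6249655776 < 6103515625? NO
  n = 132: C(132, 6) = 6547258432; 6547258432 < 6103515625? NO
The largest n with C(n, 6) < 6103515625 is n = 130 (where E[X] = 47707296/48828125 ≈ 0.97705). Hence R_5(6) > 130, i.e. R_5(6) ≥ 131.

Largest n = 130; hence R_5(6) > 130.


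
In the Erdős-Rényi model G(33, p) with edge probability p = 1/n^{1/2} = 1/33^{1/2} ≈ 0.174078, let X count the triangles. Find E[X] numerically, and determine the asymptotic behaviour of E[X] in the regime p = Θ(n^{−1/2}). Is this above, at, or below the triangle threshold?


Number of potential triangles: C(33, 3) = 5456.
Each occurs with probability p³ ≈ (0.174078)³ ≈ 5.27508048e-03.
By linearity: E[X] = C(33, 3)·p³ ≈ 5456 · 5.27508048e-03 ≈ 28.780839.
Since α = 1/2 < 1, p = c/n^{1/2} ≫ 1/n is above the triangle threshold p ~ 1/n. Asymptotically E[X] ~ (c³/6)·n^{3(1−α)} = (1³/6)·n^{1.5} → ∞; triangles are abundant w.h.p.

E[X] ≈ 28.780839; in regime p = Θ(1/n^{1/2}) E[X] diverges (above the triangle threshold p ~ 1/n).


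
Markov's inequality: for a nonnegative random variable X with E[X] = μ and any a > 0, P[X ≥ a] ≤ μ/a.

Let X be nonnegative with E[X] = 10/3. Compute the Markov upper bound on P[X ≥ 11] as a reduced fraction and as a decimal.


μ = E[X] = 10/3, a = 11.
Markov: P[X ≥ 11] ≤ μ/a = (10/3)/11 = 10/33.
Numerically: ≈ 0.303030.
(Since a = 11 > μ = 3.333333, the bound 10/33 is < 1 and informative.)

P[X ≥ 11] ≤ 10/33 ≈ 0.303030.


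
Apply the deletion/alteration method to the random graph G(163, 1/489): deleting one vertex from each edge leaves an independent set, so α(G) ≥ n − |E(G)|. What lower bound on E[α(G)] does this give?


E[|E(G)|] = C(163, 2)·p = 13203 · (1/489) = 27.
E[α(G)] ≥ n − E[|E(G)|] = 163 − 27 = 136.
Numerically: ≈ 136.0000.
(This is only a lower bound; the true E[α(G)] may be larger.)

E[α(G)] ≥ 136 ≈ 136.0000.


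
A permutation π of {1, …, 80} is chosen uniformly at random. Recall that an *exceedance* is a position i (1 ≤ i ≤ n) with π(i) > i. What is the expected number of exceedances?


Write X = Σ_{i=1}^{80} X_i, where X_i = 1_{π(i) > i}.
For each fixed i, π(i) is uniform over {1, …, 80} (marginal of a uniform permutation), so P[π(i) > i] = (n − i)/n. Summing: Σ_{i=1}^{80} (n − i)/n = (0 + 1 + … + 79)/80 = 80(80 − 1)/(2·80) = (80 − 1)/2.
Hence E[X] = Σ_{i=1}^{80} (80 − i)/80 = 79/2 ≈ 39.500.

E[X] = 79/2 = 39.500.


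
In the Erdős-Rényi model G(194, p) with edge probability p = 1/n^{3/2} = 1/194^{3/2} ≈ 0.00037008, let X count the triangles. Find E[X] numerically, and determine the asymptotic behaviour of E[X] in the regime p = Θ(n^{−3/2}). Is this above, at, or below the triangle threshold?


Number of potential triangles: C(194, 3) = 1198144.
Each occurs with probability p³ ≈ (0.00037008)³ ≈ 5.0686490e-11.
By linearity: E[X] = C(194, 3)·p³ ≈ 1198144 · 5.0686490e-11 ≈ 0.00006.
Since α = 3/2 > 1, p = c/n^{3/2} = o(1/n) is below the triangle threshold p ~ 1/n. Asymptotically E[X] ~ (c³/6)·n^{3(1−α)} = (1³/6)·n^{-1.5} → 0, so by Markov's inequality G has no triangles w.h.p.

E[X] ≈ 0.00006; in regime p = Θ(1/n^{3/2}) E[X] tends to 0 (below the triangle threshold p ~ 1/n).


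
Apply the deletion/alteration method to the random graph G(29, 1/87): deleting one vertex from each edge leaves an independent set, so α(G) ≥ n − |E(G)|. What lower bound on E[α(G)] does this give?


E[|E(G)|] = C(29, 2)·p = 406 · (1/87) = 14/3.
E[α(G)] ≥ n − E[|E(G)|] = 29 − 14/3 = 73/3.
Numerically: ≈ 24.3333.
(This is only a lower bound; the true E[α(G)] may be larger.)

E[α(G)] ≥ 73/3 ≈ 24.3333.


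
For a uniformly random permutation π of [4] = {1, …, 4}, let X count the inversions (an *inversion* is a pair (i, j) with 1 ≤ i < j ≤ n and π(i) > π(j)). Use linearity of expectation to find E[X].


Write X = Σ X_I over the C(4, 2) = 6 pairs i < j, with X_I the indicator of one inversion.
There are 6 indicators.
For each fixed pair i < j, the values π(i) and π(j) are two distinct elements of {1, …, 4} in uniformly random order; by symmetry P[π(i) > π(j)] = 1/2.
By linearity: E[X] = 6 · (1/2) = C(4, 2) · (1/2) = 6/2 = 3 ≈ 3.000.

E[X] = 3 = 3.000.


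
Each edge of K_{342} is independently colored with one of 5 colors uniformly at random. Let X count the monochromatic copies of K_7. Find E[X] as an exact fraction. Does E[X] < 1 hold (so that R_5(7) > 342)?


E[X] = C(342, 7) · 5^{1 − 21} = 102073837467888 · 5^{−20} = 102073837467888/95367431640625.
As a reduced fraction: E[X] = 102073837467888/95367431640625 ≈ 1.07032.
Is E[X] < 1? NO.
Since E[X] ≥ 1, the first-moment bound is inconclusive at n = 342; it does NOT by itself certify R_5(7) > 342.

E[X] = 102073837467888/95367431640625 ≈ 1.07032; E[X] ≥ 1; first-moment method inconclusive here.


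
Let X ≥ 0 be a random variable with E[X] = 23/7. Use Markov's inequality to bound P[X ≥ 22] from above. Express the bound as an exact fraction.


μ = E[X] = 23/7, a = 22.
Markov: P[X ≥ 22] ≤ μ/a = (23/7)/22 = 23/154.
Numerically: ≈ 0.149351.
(Since a = 22 > μ = 3.285714, the bound 23/154 is < 1 and informative.)

P[X ≥ 22] ≤ 23/154 ≈ 0.149351.


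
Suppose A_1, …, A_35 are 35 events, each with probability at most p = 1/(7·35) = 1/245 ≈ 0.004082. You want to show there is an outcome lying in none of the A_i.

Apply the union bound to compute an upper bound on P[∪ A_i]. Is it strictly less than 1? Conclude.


Union bound: P[∪_{i=1}^{35} A_i] ≤ Σ_i P[A_i] ≤ 35·p = 35·(1/245) = 1/7.
Numerically: 1/7 ≈ 0.142857.
Is 1/7 < 1? YES.
Since P[∪ A_i] ≤ 1/7 < 1, the complement has P[∩ A_i^c] ≥ 1 − 1/7 = 6/7 > 0, so some outcome avoids every A_i.

35·p = 1/7 ≈ 0.142857; existence CERTIFIED by the union bound.


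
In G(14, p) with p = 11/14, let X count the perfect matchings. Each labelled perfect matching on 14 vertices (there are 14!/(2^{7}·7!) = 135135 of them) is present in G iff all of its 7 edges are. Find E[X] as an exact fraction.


K_14 has 14!/(2^{7}·7!) = 135135 labelled perfect matchings.
For each such perfect matching H, let X_H = 1 if all 7 edges of H are present in G. Then P[X_H = 1] = p^{7} = (11/14)^{7} = 19487171/105413504.
By linearity of expectation: E[X] = Σ_H E[X_H] = 135135 · p^{7} = 135135 · 19487171/105413504 = 376199836155/15059072.
Numerically: E[X] ≈ 24981.6.

E[X] = 135135 · (11/14)^{7} = 376199836155/15059072 ≈ 24981.6.


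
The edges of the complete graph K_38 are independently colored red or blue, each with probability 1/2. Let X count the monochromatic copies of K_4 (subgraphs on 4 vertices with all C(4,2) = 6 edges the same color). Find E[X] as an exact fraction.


Let X = Σ_S X_S over the C(38, 4) = 73815 subsets S of size 4, where X_S = 1 if the K_4 on S is monochromatic.
For a fixed S, the K_4 on S has C(4, 2) = 6 edges. P[all 6 edges red] = (1/2)^6, and likewise for blue, so P[monochromatic] = 2·(1/2)^6 = 2^{1 − 6} = 1/32.
By linearity: E[X] = C(38, 4) · 2^{1 − 6} = 73815 · 1/32 = 73815/32.
Numerically: E[X] ≈ 2306.719.

E[X] = C(38,4)·2^(1−C(4,2)) = 73815/32 ≈ 2306.719.


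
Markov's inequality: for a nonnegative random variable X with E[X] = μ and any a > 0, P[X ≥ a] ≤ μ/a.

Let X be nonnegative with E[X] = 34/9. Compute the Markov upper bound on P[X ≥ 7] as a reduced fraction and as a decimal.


μ = E[X] = 34/9, a = 7.
Markov: P[X ≥ 7] ≤ μ/a = (34/9)/7 = 34/63.
Numerically: ≈ 0.5397.
(Since a = 7 > μ = 3.7778, the bound 34/63 is < 1 and informative.)

P[X ≥ 7] ≤ 34/63 ≈ 0.5397.


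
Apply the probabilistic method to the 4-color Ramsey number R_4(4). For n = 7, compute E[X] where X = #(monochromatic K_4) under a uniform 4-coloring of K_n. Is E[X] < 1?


E[X] = C(7, 4) · 4^{1 − 6} = 35 · 4^{−5} = 35/1024.
As a reduced fraction: E[X] = 35/1024 ≈ 0.0341797.
Is E[X] < 1? YES.
Since E[X] < 1, there exists a 4-coloring of K_{7} with no monochromatic K_4; hence R_4(4) > 7.

E[X] = 35/1024 ≈ 0.0341797; E[X] < 1, so R_4(4) > 7.


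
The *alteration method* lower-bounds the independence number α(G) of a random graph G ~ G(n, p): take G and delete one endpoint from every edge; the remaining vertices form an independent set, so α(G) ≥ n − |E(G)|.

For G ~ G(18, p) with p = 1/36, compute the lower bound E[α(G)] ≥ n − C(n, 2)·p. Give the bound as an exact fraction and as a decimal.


E[|E(G)|] = C(18, 2)·p = 153 · (1/36) = 17/4.
E[α(G)] ≥ n − E[|E(G)|] = 18 − 17/4 = 55/4.
Numerically: ≈ 13.7500.
(This is only a lower bound; the true E[α(G)] may be larger.)

E[α(G)] ≥ 55/4 ≈ 13.7500.


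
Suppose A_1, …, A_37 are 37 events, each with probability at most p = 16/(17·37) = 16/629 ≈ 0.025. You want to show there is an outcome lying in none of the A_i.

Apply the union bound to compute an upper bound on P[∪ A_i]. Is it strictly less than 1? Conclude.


Union bound: P[∪_{i=1}^{37} A_i] ≤ Σ_i P[A_i] ≤ 37·p = 37·(16/629) = 16/17.
Numerically: 16/17 ≈ 0.941.
Is 16/17 < 1? YES.
Since P[∪ A_i] ≤ 16/17 < 1, the complement has P[∩ A_i^c] ≥ 1 − 16/17 = 1/17 > 0, so some outcome avoids every A_i.

37·p = 16/17 ≈ 0.941; existence CERTIFIED by the union bound.


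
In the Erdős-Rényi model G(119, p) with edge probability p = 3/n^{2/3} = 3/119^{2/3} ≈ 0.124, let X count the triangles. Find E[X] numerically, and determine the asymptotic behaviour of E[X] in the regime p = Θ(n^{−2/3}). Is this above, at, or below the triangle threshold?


Number of potential triangles: C(119, 3) = 273819.
Each occurs with probability p³ ≈ (0.124)³ ≈ 1.9066450e-03.
By linearity: E[X] = C(119, 3)·p³ ≈ 273819 · 1.9066450e-03 ≈ 522.07563.
Since α = 2/3 < 1, p = c/n^{2/3} ≫ 1/n is above the triangle threshold p ~ 1/n. Asymptotically E[X] ~ (c³/6)·n^{3(1−α)} = (3³/6)·n^{1} → ∞; triangles are abundant w.h.p.

E[X] ≈ 522.07563; in regime p = Θ(1/n^{2/3}) E[X] diverges (above the triangle threshold p ~ 1/n).


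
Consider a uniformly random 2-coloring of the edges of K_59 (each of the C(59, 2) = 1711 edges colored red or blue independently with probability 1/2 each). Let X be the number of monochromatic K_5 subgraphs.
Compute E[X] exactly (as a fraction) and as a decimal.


Let X = Σ_S X_S over the C(59, 5) = 5006386 subsets S of size 5, where X_S = 1 if the K_5 on S is monochromatic.
For a fixed S, the K_5 on S has C(5, 2) = 10 edges. P[all 10 edges red] = (1/2)^10, and likewise for blue, so P[monochromatic] = 2·(1/2)^10 = 2^{1 − 10} = 1/512.
By linearity of expectation: E[X] = C(59, 5) · 2^{1 − 10} = 5006386 · 1/512 = 2503193/256.
Numerically: E[X] ≈ 9778.09766.

E[X] = C(59,5)·2^(1−C(5,2)) = 2503193/256 ≈ 9778.09766.


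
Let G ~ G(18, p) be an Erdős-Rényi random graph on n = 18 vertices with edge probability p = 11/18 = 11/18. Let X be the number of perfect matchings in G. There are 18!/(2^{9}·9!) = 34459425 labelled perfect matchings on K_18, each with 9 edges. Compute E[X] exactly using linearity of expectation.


K_18 has 18!/(2^{9}·9!) = 34459425 labelled perfect matchings.
For each such perfect matching H, let X_H = 1 if all 9 edges of H are present in G. Then P[X_H = 1] = p^{9} = (11/18)^{9} = 2357947691/198359290368.
By linearity of expectation: E[X] = Σ_H E[X_H] = 34459425 · p^{9} = 34459425 · 2357947691/198359290368 = 1003129896443675/2448880128.
Numerically: E[X] ≈ 4.1e+05.

E[X] = 34459425 · (11/18)^{9} = 1003129896443675/2448880128 ≈ 4.1e+05.


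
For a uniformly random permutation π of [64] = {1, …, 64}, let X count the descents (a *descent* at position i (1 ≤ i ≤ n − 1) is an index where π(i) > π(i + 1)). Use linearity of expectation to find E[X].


Write X = Σ X_I over i = 1, …, 63, with X_I the indicator of one descent.
There are 63 indicators.
For each fixed i, the pair (π(i), π(i+1)) is a uniformly random ordered pair of distinct values from {1, …, 64}; by symmetry P[π(i) > π(i+1)] = 1/2.
By linearity: E[X] = 63 · (1/2) = (64 − 1) · (1/2) = 63/2 ≈ 31.500.

E[X] = 63/2 = 31.500.


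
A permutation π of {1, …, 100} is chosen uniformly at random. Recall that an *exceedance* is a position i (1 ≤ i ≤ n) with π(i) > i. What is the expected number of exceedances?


Write X = Σ_{i=1}^{100} X_i, where X_i = 1_{π(i) > i}.
For each fixed i, π(i) is uniform over {1, …, 100} (marginal of a uniform permutation), so P[π(i) > i] = (n − i)/n. Summing: Σ_{i=1}^{100} (n − i)/n = (0 + 1 + … + 99)/100 = 100(100 − 1)/(2·100) = (100 − 1)/2.
Hence E[X] = Σ_{i=1}^{100} (100 − i)/100 = 99/2 ≈ 49.50000.

E[X] = 99/2 = 49.50000.


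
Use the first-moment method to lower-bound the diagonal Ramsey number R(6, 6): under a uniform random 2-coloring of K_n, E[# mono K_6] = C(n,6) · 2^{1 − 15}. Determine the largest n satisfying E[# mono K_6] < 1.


We need C(n, 6) · 2^{1 − 15} < 1, i.e. C(n, 6) < 2^{15 − 1} = 16384.
Check values of n near the boundary:
  n = 14: C(14, 6) = 3003; 3003 < 16384? YES
  n = 15: C(15, 6) = 5005; 5005 < 16384? YES
  n = 16: C(16, 6) = 8008; 8008 < 16384? YES
  n = 17: C(17, 6) = 12376; 12376 < 16384? YES
  n = 18: C(18, 6) = 18564; 18564 < 16384? NO
  n = 19: C(19, 6) = 27132; 27132 < 16384? NO
The largest n with C(n, 6) < 16384 is n = 17 (where E[X] = 1547/2048 ≈ 0.75537). Hence R(6, 6) > 17, i.e. R(6, 6) ≥ 18.

Largest n = 17; hence R(6, 6) > 17.


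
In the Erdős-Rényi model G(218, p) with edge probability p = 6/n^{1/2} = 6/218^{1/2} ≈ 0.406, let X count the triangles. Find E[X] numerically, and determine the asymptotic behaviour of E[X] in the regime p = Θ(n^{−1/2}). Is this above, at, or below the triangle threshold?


Number of potential triangles: C(218, 3) = 1703016.
Each occurs with probability p³ ≈ (0.406)³ ≈ 6.71072e-02.
By linearity: E[X] = C(218, 3)·p³ ≈ 1703016 · 6.71072e-02 ≈ 114284.607.
Since α = 1/2 < 1, p = c/n^{1/2} ≫ 1/n is above the triangle threshold p ~ 1/n. Asymptotically E[X] ~ (c³/6)·n^{3(1−α)} = (6³/6)·n^{1.5} → ∞; triangles are abundant w.h.p.

E[X] ≈ 114284.607; in regime p = Θ(1/n^{1/2}) E[X] diverges (above the triangle threshold p ~ 1/n).


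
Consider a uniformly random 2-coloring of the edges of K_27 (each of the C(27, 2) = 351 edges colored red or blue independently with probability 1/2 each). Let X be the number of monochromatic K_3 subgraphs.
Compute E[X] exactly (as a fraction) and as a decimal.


Let X = Σ_S X_S over the C(27, 3) = 2925 subsets S of size 3, where X_S = 1 if the K_3 on S is monochromatic.
For a fixed S, the K_3 on S has C(3, 2) = 3 edges. P[all 3 edges red] = (1/2)^3, and likewise for blue, so P[monochromatic] = 2·(1/2)^3 = 2^{1 − 3} = 1/4.
Summing: E[X] = C(27, 3) · 2^{1 − 3} = 2925 · 1/4 = 2925/4.
Numerically: E[X] ≈ 731.25000.

E[X] = C(27,3)·2^(1−C(3,2)) = 2925/4 ≈ 731.25000.
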